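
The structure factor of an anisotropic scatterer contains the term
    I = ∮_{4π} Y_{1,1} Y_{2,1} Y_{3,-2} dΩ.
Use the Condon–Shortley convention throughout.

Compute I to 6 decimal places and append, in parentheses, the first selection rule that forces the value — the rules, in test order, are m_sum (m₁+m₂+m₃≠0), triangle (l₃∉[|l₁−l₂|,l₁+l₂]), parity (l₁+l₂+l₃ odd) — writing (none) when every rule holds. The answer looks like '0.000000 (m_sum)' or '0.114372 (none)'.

0.261169 (none)

m-sum 0 ✓  L=6 even ✓  1≤3≤3 ✓
Π(2lᵢ+1) = 3×5×7 = 105
triangle coeff Δ(1,2,3) = 1/105
Σ_t [0,0]: t=0:+1/4 = 1/4
(3j)²=3/35 [(1 2 3; 0 0 0)], sign=-1
Σ_t [0,0]: t=0:+1/12 = 1/12
(3j)²=2/21 [(1 2 3; 1 1 -2)], sign=-1
⇒ 4πI² = 6/7
I = (+1)√(6/7/(4π)) = 0.26116903
No selection rule forces the value: the integral is nonzero (none).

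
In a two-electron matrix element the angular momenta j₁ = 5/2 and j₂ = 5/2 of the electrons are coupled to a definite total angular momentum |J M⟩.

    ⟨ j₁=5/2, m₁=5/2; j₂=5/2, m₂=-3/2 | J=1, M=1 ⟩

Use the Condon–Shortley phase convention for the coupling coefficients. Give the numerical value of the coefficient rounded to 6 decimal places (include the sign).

√[3·4!1!1!/7! · 5!0!1!4!2!0!] = √(576/7)
  +(−1)^0/∏(0,4,0,1,1,0)! = 1/24  (running 1/24)
⟨..|..⟩ = √(576/7)·(1/24) = +0.377964

+0.377964  (= +√(1/7))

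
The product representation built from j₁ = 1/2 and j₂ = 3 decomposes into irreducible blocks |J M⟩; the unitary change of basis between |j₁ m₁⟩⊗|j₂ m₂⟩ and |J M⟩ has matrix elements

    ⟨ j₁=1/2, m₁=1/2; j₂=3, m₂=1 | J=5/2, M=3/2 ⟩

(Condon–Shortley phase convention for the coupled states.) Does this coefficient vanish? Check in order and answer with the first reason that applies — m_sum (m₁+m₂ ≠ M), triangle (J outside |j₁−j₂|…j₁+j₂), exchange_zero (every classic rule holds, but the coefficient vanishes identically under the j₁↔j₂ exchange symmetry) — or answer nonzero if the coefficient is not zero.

m-sum: m₁+m₂ = 1/2+1 = 3/2, M = 3/2  ✓
triangle: |j₁−j₂| = 5/2 ≤ J = 5/2 ≤ j₁+j₂ = 7/2  ✓
exchange: j₁≠j₂ or m₁≠m₂ — the exchange symmetry imposes no constraint here
value check: CG = +√(2/7) = +0.534522 ≠ 0

nonzero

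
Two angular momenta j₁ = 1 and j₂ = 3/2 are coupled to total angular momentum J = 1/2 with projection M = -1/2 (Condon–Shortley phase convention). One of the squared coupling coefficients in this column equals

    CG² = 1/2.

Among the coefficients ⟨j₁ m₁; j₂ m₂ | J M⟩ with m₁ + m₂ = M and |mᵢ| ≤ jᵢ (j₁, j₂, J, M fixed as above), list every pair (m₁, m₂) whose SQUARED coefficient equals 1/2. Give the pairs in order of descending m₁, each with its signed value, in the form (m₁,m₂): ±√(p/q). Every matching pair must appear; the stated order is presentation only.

Admissible pairs with m₁+m₂ = M = -1/2: (-1,1/2), (0,-1/2), (1,-3/2)
  (m₁,m₂)=(1,-3/2): CG² = 1/2, CG = +√(1/2)   ← matches the target
  (m₁,m₂)=(0,-1/2): CG² = 1/3, CG = −√(1/3)
  (m₁,m₂)=(-1,1/2): CG² = 1/6, CG = +√(1/6)
Pairs with CG² = 1/2: (1,-3/2): +√(1/2)

(1,-3/2): +√(1/2)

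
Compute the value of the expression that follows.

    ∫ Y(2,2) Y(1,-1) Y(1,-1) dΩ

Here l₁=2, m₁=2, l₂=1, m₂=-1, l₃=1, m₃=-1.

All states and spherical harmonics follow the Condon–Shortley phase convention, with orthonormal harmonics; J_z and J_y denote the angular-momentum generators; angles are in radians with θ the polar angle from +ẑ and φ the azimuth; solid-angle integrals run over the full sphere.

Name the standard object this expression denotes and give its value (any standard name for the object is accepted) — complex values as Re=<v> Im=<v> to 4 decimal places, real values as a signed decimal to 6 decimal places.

Gaunt coefficient, +0.309019

This is a Gaunt coefficient — the integral of a triple product of spherical harmonics over the sphere.
Checks pass: Σm=0; 4 even; l₃=1∈[1,3].
(2·2+1)(2·1+1)(2·1+1) = 45
Δ: 2! 2! 0! / 5! → 1/30
sum: t=1:−1/1 = -1/1
3j²(2 1 1; 0 0 0) = Δ·Π!·Σ² = 2/15  (sign +1)
sum: t=0:+1/4 = 1/4
3j²(2 1 1; 2 -1 -1) = Δ·Π!·Σ² = 1/5  (sign +1)
combine: 4πI² = 45·2/15·1/5 = 6/5
take √, sign +1: I = 0.30901936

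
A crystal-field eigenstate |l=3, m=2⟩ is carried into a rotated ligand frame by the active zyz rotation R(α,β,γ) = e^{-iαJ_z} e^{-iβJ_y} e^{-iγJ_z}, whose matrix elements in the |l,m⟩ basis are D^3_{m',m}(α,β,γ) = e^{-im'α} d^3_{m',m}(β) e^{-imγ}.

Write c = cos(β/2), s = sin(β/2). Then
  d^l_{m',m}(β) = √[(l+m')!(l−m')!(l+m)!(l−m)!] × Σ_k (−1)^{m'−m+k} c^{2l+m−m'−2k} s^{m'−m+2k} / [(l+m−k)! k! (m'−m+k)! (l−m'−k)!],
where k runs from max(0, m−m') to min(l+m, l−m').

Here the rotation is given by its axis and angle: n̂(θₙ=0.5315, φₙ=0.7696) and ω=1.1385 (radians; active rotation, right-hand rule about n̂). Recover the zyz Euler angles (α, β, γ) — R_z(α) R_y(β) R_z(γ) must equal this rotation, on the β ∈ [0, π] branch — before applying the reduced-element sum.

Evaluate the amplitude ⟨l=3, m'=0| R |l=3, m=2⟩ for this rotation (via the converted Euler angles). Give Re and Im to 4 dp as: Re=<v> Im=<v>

Axis–angle → zyz. n̂ = (sinθₙcosφₙ, sinθₙsinφₙ, cosθₙ) = (+0.363998, +0.352675, +0.862048), ω = 1.1385.
R = I cosω + sinω [n̂]ₓ + (1−cosω) n̂n̂ᵀ gives
  R = [+0.495942, -0.708155, +0.502552; +0.857335, +0.491227, -0.153862; -0.137909, +0.507162, +0.850745]
β = atan2(√(R₁₃²+R₂₃²), R₃₃) = 0.553394; α = atan2(R₂₃, R₁₃) mod 2π = 5.986086; γ = atan2(R₃₂, −R₃₁) mod 2π = 1.305293
Split into d^3_{0,2}(β=0.5534) × two z-phases.
With c≡cos(β/2)=0.961963 and s≡sin(β/2)=0.273180, N=[6·6·120·1]^{1/2}=65.726707
The bounds max(0,m−m')=2 and min(l+m,l−m')=3 give 2 terms
  k=2: (−1)^0·65.7267/(12)·0.9620^4·0.2732^2 = +0.350019
  k=3: (−1)^1·65.7267/(12)·0.9620^2·0.2732^4 = -0.028228
d^3_{0,2}(0.5534) = +0.350019 -0.028228 = +0.321792
D = (+1.000000+0.000000i)·(+0.321792)·(-0.862298-0.506402i) = -0.277480-0.162956i

Re=-0.2775 Im=-0.1630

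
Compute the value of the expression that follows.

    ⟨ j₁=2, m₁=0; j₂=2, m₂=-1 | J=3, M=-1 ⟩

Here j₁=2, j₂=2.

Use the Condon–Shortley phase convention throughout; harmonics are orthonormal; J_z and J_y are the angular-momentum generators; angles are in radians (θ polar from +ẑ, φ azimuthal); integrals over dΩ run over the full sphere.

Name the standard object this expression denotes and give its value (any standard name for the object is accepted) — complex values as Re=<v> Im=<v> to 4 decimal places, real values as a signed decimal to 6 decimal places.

Clebsch–Gordan coefficient, +√(1/5) ≈ +0.447214

This is a Clebsch–Gordan (vector-coupling) coefficient.
j₁+j₂−J=1  J+j₁−j₂=3  J−j₁+j₂=3  j₁+j₂+J+1=8
(j₁±m₁, j₂±m₂, J±M) = (2,2,1,3,2,4)
P² = 36/5
sum k=0..1:
  [0] +1/4 = 1/4
  [1] −1/12 = -1/12
S = 1/6
C² = P²·S² = 1/5 ; C = +0.447214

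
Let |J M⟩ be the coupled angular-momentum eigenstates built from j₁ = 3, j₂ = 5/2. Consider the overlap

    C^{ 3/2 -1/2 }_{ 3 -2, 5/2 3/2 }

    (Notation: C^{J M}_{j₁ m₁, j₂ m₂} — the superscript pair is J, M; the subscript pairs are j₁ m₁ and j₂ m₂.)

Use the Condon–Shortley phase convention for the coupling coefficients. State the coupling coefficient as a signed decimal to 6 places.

−√(1/21) ≈ -0.218218

j₁+j₂−J=4  J+j₁−j₂=2  J−j₁+j₂=1  j₁+j₂+J+1=8
(j₁±m₁, j₂±m₂, J±M) = (1,5,4,1,1,2)
P² = 192/7
sum k=3..4:
  [3] −1/12 = -1/12
  [4] +1/24 = 1/24
S = -1/24
C² = P²·S² = 1/21 ; C = -0.218218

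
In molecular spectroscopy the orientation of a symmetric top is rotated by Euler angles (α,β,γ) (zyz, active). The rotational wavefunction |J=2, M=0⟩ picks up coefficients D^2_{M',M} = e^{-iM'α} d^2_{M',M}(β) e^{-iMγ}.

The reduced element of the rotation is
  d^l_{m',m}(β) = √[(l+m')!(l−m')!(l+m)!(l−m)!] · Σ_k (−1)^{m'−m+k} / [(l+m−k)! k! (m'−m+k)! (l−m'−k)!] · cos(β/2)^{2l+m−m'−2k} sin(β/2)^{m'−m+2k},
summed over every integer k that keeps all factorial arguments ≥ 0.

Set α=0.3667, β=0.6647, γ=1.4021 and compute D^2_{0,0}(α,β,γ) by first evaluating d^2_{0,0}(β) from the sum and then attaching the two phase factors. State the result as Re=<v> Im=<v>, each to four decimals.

Re=0.4293 Im=0.0000

First d^2_{0,0}(β=0.6647), then the phase factors e^{-i(0)α} and e^{-i(0)γ}:
With c≡cos(β/2)=0.945278 and s≡sin(β/2)=0.326265, N=[2·2·2·2]^{1/2}=4.000000
k: max(0,(0)−(0))=0 … min(2+(0),2−(0))=2
  k=0: (−1)^0·4.0000/(4)·0.9453^4·0.3263^0 = +0.798433
  k=1: (−1)^1·4.0000/(1)·0.9453^2·0.3263^2 = -0.380471
  k=2: (−1)^2·4.0000/(4)·0.9453^0·0.3263^4 = +0.011331
d^2_{0,0}(0.6647) = +0.798433 -0.380471 +0.011331 = +0.429294
Phases: e^{-i·(0)·0.3667}=+1.000000+0.000000i, e^{-i·(0)·1.4021}=+1.000000+0.000000i ⇒ D=+0.429294+0.000000i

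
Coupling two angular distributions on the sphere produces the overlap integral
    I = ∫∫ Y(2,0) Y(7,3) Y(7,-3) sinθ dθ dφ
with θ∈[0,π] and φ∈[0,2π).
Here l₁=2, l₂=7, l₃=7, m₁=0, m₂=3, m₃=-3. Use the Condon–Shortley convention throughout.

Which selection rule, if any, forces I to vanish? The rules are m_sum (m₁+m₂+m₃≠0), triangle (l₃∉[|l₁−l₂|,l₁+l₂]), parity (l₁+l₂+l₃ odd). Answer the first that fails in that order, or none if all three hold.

m₁+m₂+m₃ = 0 + 3 − 3 = 0  ✓
triangle: |2−7|=5 ≤ l₃=7 ≤ 2+7=9  ✓
parity: l₁+l₂+l₃ = 16 is even  ✓

none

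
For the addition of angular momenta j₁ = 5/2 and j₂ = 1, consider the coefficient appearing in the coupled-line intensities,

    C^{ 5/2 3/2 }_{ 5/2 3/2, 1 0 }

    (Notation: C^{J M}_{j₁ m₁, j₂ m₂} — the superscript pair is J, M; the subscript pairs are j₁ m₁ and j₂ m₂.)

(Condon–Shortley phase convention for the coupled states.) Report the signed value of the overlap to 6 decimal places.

j₁+j₂−J=1  J+j₁−j₂=4  J−j₁+j₂=1  j₁+j₂+J+1=7
(j₁±m₁, j₂±m₂, J±M) = (4,1,1,1,4,1)
P² = 576/35
sum k=0..1:
  [0] +1/6 = 1/6
  [1] −1/24 = -1/24
S = 1/8
C² = P²·S² = 9/35 ; C = +0.507093

+√(9/35) ≈ +0.507093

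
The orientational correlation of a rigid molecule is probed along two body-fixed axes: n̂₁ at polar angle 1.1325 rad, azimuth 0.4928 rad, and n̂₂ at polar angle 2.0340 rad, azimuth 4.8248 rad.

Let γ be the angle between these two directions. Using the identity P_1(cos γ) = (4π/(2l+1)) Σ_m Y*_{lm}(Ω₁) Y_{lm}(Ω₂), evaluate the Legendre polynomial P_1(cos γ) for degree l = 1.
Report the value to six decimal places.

-0.490389

Addition theorem: P_1(cos γ) = (4π/3) Σ_m Y*_{lm}(Ω₁) Y_{lm}(Ω₂), m = −1…1:
  m=-1: Y*=+0.275613+0.148001i  Y=+0.034672+0.307137i  product -0.035901+0.089782i
  m=+0: Y*=+0.207362-0.000000i  Y=-0.218316+0.000000i  product -0.045270+0.000000i
  m=+1: Y*=-0.275613+0.148001i  Y=-0.034672+0.307137i  product -0.035901-0.089782i
Accumulated sum -0.117072+0.000000i; after 4π/(2l+1) scaling, -0.490389+0.000000i ⇒ P_1 = -0.490389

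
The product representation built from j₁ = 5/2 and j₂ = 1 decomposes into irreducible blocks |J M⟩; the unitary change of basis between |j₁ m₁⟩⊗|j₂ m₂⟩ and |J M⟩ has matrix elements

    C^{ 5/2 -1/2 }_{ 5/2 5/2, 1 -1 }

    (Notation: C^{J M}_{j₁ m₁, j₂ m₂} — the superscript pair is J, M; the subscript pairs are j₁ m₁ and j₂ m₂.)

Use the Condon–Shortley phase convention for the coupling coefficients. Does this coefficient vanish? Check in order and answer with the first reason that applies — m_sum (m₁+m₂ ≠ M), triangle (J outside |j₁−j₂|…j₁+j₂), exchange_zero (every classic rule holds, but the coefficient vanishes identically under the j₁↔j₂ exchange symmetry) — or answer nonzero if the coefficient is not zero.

m_sum

m-sum: m₁+m₂ = 5/2+(-1) = 3/2, M = -1/2  ✗ ⇒ coefficient is 0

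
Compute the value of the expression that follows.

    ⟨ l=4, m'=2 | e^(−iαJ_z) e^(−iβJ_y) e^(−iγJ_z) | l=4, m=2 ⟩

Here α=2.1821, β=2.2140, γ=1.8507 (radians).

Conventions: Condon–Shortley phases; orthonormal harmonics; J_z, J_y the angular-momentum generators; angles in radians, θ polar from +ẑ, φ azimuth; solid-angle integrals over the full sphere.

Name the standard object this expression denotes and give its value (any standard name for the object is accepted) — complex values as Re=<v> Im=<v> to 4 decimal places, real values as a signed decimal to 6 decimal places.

Wigner D-matrix element, Re=-0.0649 Im=-0.3021

This is a Wigner D-matrix element — the rotation-matrix element ⟨l m'| R(α,β,γ) |l m⟩ in the angular-momentum basis.
First d^4_{2,2}(β=2.2140), then the phase factors e^{-i(2)α} and e^{-i(2)γ}:
Half-angle: c=0.447347, s=0.894361. N=√(720·2·720·2)=1440.000000
The bounds max(0,m−m')=0 and min(l+m,l−m')=2 give 3 terms
  k=0: (−1)^0·1440.0000/(1440)·0.4473^8·0.8944^0 = +0.001604
  k=1: (−1)^1·1440.0000/(120)·0.4473^6·0.8944^2 = -0.076926
  k=2: (−1)^2·1440.0000/(96)·0.4473^4·0.8944^4 = +0.384343
d^4_{2,2}(2.2140) = +0.001604 -0.076926 +0.384343 = +0.309021
Attach z-rotation phases: D = e^{-i(2)(2.1821)}·(+0.309021)·e^{-i(2)(1.8507)} = -0.064907-0.302127i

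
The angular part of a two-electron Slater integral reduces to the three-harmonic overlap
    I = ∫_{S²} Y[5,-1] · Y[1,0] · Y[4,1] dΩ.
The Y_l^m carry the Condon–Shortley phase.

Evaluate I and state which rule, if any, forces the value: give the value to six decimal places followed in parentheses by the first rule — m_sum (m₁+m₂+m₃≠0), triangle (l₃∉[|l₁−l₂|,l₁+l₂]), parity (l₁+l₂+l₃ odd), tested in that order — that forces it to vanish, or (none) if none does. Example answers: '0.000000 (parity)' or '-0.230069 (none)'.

-0.240571 (none)

m-sum 0 ✓  L=10 even ✓  4≤4≤6 ✓
Π(2lᵢ+1) = 11×3×9 = 297
triangle coeff Δ(5,1,4) = 1/495
Σ_t [1,1]: t=1:−1/576 = -1/576
(3j)²=5/99 [(5 1 4; 0 0 0)], sign=-1
Σ_t [1,1]: t=1:−1/720 = -1/720
(3j)²=8/165 [(5 1 4; -1 0 1)], sign=+1
⇒ 4πI² = 8/11
I = (-1)√(8/11/(4π)) = -0.24057125
No selection rule forces the value: the integral is nonzero (none).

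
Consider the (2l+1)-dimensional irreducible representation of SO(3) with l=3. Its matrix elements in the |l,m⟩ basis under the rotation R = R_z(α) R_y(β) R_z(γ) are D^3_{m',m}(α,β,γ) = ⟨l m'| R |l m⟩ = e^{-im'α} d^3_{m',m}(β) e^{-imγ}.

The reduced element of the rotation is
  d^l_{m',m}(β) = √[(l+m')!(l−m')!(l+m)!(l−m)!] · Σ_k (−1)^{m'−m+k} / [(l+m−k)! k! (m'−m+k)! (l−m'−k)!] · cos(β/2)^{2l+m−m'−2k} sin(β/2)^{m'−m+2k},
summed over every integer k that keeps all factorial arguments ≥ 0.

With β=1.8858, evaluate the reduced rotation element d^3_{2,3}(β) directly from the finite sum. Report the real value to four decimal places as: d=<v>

d=0.1387

d^3_{2,3}(β=1.8858) via the finite sum:
c=cos(1.885800/2)=0.587444, s=sin(1.885800/2)=0.809265; N=√[120·1·720·1]=293.938769
The bounds max(0,m−m')=1 and min(l+m,l−m')=1 give 1 term
  k=1: (−1)^0·293.9388/(120)·0.5874^5·0.8093^1 = +0.138675
d^3_{2,3}(1.8858) = +0.138675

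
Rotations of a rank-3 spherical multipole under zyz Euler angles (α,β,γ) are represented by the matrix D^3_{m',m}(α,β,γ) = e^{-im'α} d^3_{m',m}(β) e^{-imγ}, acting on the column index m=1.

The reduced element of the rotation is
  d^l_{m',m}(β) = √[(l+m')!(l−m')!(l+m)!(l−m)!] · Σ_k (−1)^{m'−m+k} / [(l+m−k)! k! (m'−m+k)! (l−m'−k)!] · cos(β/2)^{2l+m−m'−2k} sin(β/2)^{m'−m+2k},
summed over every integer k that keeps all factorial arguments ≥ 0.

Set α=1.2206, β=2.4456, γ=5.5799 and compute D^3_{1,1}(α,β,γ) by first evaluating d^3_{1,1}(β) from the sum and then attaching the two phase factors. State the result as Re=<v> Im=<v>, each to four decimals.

Re=0.3919 Im=-0.2230

D^3_{1,1}(1.2206,2.4456,5.5799) = e^{-i·1·1.2206}·d^3_{1,1}(2.4456)·e^{-i·1·5.5799}. Compute d first:
c=cos(2.445600/2)=0.341015, s=sin(2.445600/2)=0.940058; N=√[24·2·24·2]=48.000000
Admissible k: 0..2 (factorial args all ≥0)
  k=0: (−1)^0·48.0000/(48)·0.3410^6·0.9401^0 = +0.001573
  k=1: (−1)^1·48.0000/(6)·0.3410^4·0.9401^2 = -0.095608
  k=2: (−1)^2·48.0000/(8)·0.3410^2·0.9401^4 = +0.544899
d^3_{1,1}(2.4456) = +0.001573 -0.095608 +0.544899 = +0.450865
Phases: e^{-i·(1)·1.2206}=+0.343082-0.939305i, e^{-i·(1)·5.5799}=+0.762722+0.646727i ⇒ D=+0.391869-0.222974i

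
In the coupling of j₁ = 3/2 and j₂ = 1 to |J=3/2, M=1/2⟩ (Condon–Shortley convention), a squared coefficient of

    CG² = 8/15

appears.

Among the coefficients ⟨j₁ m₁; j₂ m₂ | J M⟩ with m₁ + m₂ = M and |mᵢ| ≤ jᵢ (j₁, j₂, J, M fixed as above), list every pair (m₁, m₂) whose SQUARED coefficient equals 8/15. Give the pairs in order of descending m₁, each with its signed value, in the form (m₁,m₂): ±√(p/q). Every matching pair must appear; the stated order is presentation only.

(-1/2,1): −√(8/15)

Admissible pairs with m₁+m₂ = M = 1/2: (-1/2,1), (1/2,0), (3/2,-1)
  (m₁,m₂)=(3/2,-1): CG² = 2/5, CG = +√(2/5)
  (m₁,m₂)=(1/2,0): CG² = 1/15, CG = +√(1/15)
  (m₁,m₂)=(-1/2,1): CG² = 8/15, CG = −√(8/15)   ← matches the target
Pairs with CG² = 8/15: (-1/2,1): −√(8/15)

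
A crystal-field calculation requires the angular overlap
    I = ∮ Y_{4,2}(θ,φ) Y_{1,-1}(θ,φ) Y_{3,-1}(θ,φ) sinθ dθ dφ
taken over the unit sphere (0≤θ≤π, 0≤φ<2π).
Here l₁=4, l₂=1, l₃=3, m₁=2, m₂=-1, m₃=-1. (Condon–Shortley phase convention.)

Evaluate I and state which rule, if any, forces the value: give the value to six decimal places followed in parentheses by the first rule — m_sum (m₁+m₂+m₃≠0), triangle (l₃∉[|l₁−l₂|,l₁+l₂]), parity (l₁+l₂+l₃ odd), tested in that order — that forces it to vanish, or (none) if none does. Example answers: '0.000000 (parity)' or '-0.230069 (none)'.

m-sum 0 ✓  L=8 even ✓  3≤3≤5 ✓
Π(2lᵢ+1) = 9×3×7 = 189
triangle coeff Δ(4,1,3) = 1/252
Σ_t [1,1]: t=1:−1/36 = -1/36
(3j)²=4/63 [(4 1 3; 0 0 0)], sign=+1
Σ_t [0,0]: t=0:+1/96 = 1/96
(3j)²=5/84 [(4 1 3; 2 -1 -1)], sign=+1
⇒ 4πI² = 5/7
I = (+1)√(5/7/(4π)) = 0.23841361
No selection rule forces the value: the integral is nonzero (none).

0.238414 (none)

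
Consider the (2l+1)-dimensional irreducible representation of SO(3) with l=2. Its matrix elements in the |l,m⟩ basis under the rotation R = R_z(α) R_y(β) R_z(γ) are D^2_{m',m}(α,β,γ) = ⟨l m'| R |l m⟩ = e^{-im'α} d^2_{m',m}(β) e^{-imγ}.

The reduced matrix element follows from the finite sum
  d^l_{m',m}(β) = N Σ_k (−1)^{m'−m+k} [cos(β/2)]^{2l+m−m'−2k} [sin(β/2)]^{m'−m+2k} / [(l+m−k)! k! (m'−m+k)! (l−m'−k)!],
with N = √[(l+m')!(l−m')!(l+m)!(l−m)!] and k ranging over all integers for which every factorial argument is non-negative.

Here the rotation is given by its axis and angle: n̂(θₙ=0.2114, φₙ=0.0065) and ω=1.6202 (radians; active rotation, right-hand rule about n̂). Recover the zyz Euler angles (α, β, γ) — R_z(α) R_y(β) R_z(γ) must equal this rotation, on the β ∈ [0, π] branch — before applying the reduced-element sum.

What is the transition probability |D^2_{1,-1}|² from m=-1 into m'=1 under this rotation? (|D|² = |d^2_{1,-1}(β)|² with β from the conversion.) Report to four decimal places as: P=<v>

P=0.0045

Axis–angle → zyz. n̂ = (sinθₙcosφₙ, sinθₙsinφₙ, cosθₙ) = (+0.209825, +0.001364, +0.977738), ω = 1.6202.
R = I cosω + sinω [n̂]ₓ + (1−cosω) n̂n̂ᵀ gives
  R = [-0.003183, -0.976245, +0.216647; +0.976845, -0.049382, -0.208169; +0.213922, +0.210968, +0.953798]
β = atan2(√(R₁₃²+R₂₃²), R₃₃) = 0.305164; α = atan2(R₂₃, R₁₃) mod 2π = 5.517741; γ = atan2(R₃₂, −R₃₁) mod 2π = 2.363148
First d^2_{1,-1}(β=0.3052), then the phase factors e^{-i(1)α} and e^{-i(-1)γ}:
With c≡cos(β/2)=0.988382 and s≡sin(β/2)=0.151991, N=[6·1·1·6]^{1/2}=6.000000
k∈{0,1} keeps every argument non-negative
  k=0: (−1)^2·6.0000/(2)·0.9884^2·0.1520^2 = +0.067703
  k=1: (−1)^3·6.0000/(6)·0.9884^0·0.1520^4 = -0.000534
d^2_{1,-1}(0.3052) = +0.067703 -0.000534 = +0.067169
|D^2_{1,-1}|² = |d^2_{1,-1}(β)|² = (+0.067169)² = 0.004512 (the z-rotation phases have unit modulus)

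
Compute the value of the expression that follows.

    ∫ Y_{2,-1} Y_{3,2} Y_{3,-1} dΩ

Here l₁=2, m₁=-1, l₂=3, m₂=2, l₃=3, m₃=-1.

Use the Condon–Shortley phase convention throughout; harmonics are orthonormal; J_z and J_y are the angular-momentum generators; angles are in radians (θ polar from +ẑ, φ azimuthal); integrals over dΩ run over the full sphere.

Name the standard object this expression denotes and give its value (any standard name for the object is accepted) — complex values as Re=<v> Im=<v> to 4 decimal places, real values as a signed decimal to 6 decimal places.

Gaunt coefficient, +0.162868

This is a Gaunt coefficient — the integral of a triple product of spherical harmonics over the sphere.
m-sum 0 ✓  L=8 even ✓  1≤3≤5 ✓
Π(2lᵢ+1) = 5×7×7 = 245
triangle coeff Δ(2,3,3) = 1/3780
Σ_t [0,2]: t=0:+1/24 t=1:−1/4 t=2:+1/24 = -1/6
(3j)²=4/105 [(2 3 3; 0 0 0)], sign=+1
Σ_t [1,2]: t=1:−1/48 t=2:+1/12 = 1/16
(3j)²=1/28 [(2 3 3; -1 2 -1)], sign=+1
⇒ 4πI² = 1/3
I = (+1)√(1/3/(4π)) = 0.16286750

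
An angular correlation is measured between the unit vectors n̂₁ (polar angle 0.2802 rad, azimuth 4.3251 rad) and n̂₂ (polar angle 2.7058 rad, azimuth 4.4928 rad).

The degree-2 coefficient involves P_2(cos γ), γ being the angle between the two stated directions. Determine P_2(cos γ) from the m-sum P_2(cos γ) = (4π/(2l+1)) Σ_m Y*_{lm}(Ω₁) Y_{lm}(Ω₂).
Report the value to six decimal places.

Summing Y*_{l m}(θ₁,φ₁)·Y_{l m}(θ₂,φ₂) over m ∈ [−2, 2]; prefactor 4π/(2·2+1) = 2.513274:
  m=-2: (-0.021114, 0.020662) × (-0.062299, -0.029267) = (0.001920, -0.000669)  (running Σ = (0.001920, -0.000669))
  m=-1: (-0.077543, -0.190108) × (0.064398, -0.288536) = (-0.059847, 0.010131)  (running Σ = (-0.057927, 0.009462))
  m=0: (0.558421, -0.000000) × (0.462181, 0.000000) = (0.258092, 0.000000)  (running Σ = (0.200165, 0.009462))
  m=1: (0.077543, -0.190108) × (-0.064398, -0.288536) = (-0.059847, -0.010131)  (running Σ = (0.140319, -0.000669))
  m=2: (-0.021114, -0.020662) × (-0.062299, 0.029267) = (0.001920, 0.000669)  (running Σ = (0.142239, -0.000000))
Accumulated sum (0.142239, -0.000000); after 4π/(2l+1) scaling, (0.357485, -0.000000) ⇒ P_2 = 0.357485

0.357485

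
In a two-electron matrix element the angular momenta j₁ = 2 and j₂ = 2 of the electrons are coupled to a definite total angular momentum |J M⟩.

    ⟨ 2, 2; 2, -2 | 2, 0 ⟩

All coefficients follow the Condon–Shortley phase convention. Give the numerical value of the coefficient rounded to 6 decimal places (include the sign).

triangle: 2!·2!·2!/7! = 8/5040
(j±m)!: 4!·0!·0!·4!·2!·2! = 2304
prefactor² = (2J+1)·Δ·N² = 128/7
  k=0: +1/(0!·2!·0!·0!·2!·2!) = 1/8
Σ = 1/8  ⇒  CG² = 128/7·(1/8)² = 2/7
CG = +√(2/7) = +0.534522

+√(2/7) ≈ +0.534522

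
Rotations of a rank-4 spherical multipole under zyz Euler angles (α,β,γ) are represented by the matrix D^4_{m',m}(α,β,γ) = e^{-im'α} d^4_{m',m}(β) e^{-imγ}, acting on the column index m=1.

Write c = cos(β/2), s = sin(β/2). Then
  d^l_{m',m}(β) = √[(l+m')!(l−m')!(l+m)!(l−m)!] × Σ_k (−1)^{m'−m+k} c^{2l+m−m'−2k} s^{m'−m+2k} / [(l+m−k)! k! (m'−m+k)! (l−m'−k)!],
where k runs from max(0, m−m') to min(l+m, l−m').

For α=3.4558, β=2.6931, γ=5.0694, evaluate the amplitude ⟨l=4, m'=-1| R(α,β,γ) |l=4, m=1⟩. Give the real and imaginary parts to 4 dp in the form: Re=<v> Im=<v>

First d^4_{-1,1}(β=2.6931), then the phase factors e^{-i(-1)α} and e^{-i(1)γ}:
c=cos(2.693100/2)=0.222372, s=sin(2.693100/2)=0.974962; N=√[6·120·120·6]=720.000000
Admissible k: 2..5 (factorial args all ≥0)
  k=2: (−1)^0·720.0000/(72)·0.2224^6·0.9750^2 = +0.001149
  k=3: (−1)^1·720.0000/(24)·0.2224^4·0.9750^4 = -0.066281
  k=4: (−1)^2·720.0000/(48)·0.2224^2·0.9750^6 = +0.637054
  k=5: (−1)^3·720.0000/(720)·0.2224^0·0.9750^8 = -0.816397
d^4_{-1,1}(2.6931) = +0.001149 -0.066281 +0.637054 -0.816397 = -0.244475
Phases: e^{-i·(-1)·3.4558}=-0.951042-0.309063i, e^{-i·(1)·5.0694}=+0.349475+0.936946i ⇒ D=+0.010461+0.244251i

Re=0.0105 Im=0.2443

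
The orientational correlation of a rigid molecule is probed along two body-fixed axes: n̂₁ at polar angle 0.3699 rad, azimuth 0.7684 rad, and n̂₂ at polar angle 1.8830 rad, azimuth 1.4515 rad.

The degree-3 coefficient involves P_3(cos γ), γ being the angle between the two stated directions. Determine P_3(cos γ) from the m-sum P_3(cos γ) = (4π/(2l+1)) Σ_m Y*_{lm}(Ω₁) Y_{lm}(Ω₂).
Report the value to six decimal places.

Summing Y*_{l m}(θ₁,φ₁)·Y_{l m}(θ₂,φ₂) over m ∈ [−3, 3]; prefactor 4π/(2·3+1) = 1.795196:
  m=-3: (-0.013211+0.014632i) × (-0.125965+0.336810i) = -0.003264-0.006293i  (running Σ = -0.003264-0.006293i)
  m=-2: (+0.004233+0.124465i) × (+0.276240+0.067189i) = -0.007193+0.034667i  (running Σ = -0.010458+0.028374i)
  m=-1: (+0.281135+0.271736i) × (-0.019337+0.161320i) = -0.049273+0.040098i  (running Σ = -0.059730+0.068472i)
  m=0: (+0.468499-0.000000i) × (+0.289800+0.000000i) = +0.135771+0.000000i  (running Σ = +0.076041+0.068472i)
  m=1: (-0.281135+0.271736i) × (+0.019337+0.161320i) = -0.049273-0.040098i  (running Σ = +0.026768+0.028374i)
  m=2: (+0.004233-0.124465i) × (+0.276240-0.067189i) = -0.007193-0.034667i  (running Σ = +0.019575-0.006293i)
  m=3: (+0.013211+0.014632i) × (+0.125965+0.336810i) = -0.003264+0.006293i  (running Σ = +0.016311+0.000000i)
Total Σ_m = +0.016311+0.000000i. Multiply by 1.795196: +0.029281+0.000000i. P_3(cos γ) = 0.029281

0.029281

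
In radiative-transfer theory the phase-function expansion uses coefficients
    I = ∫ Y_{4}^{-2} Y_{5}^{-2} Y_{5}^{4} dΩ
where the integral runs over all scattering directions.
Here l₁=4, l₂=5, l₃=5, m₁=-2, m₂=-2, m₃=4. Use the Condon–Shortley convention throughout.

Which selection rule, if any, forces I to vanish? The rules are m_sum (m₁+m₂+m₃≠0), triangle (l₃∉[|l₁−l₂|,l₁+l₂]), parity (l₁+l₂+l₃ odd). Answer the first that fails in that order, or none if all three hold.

Σmᵢ = 0  ✓
l₃∈[|l₁−l₂|,l₁+l₂]=[1,9], have l₃=5  ✓
Σlᵢ = 14 ⇒ even  ✓

none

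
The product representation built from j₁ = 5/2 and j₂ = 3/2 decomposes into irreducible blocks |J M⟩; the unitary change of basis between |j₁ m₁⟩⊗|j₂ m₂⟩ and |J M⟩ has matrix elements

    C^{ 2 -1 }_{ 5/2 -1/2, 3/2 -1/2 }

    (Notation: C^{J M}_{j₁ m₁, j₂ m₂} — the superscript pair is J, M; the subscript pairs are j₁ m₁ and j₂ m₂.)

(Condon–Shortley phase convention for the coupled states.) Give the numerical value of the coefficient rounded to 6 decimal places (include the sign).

−√(25/84) = -0.545545

triangle: 2!*3!*1!/7! = 12/5040
(j±m)!: 2!*3!*1!*2!*1!*3! = 144
prefactor² = (2J+1)*Δ*N² = 12/7
  k=0: +1/(0!*2!*3!*1!*0!*0!) = 1/12
  k=1: −1/(1!*1!*2!*0!*1!*1!) = -1/2
Σ = -5/12  ⇒  CG² = 12/7*(-5/12)² = 25/84
CG = −√(25/84) = -0.545545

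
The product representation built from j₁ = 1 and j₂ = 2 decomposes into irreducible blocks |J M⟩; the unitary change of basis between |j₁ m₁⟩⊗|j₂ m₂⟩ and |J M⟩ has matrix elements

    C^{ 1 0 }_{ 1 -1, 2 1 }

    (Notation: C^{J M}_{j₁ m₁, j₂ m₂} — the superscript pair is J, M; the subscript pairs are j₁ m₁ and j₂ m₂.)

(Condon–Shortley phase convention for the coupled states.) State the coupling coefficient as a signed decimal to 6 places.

triangle: 2!*0!*2!/5! = 4/120
(j±m)!: 0!*2!*3!*1!*1!*1! = 12
prefactor² = (2J+1)*Δ*N² = 6/5
  k=2: +1/(2!*0!*0!*1!*0!*1!) = 1/2
Σ = 1/2  ⇒  CG² = 6/5*(1/2)² = 3/10
CG = +√(3/10) = +0.547723

+0.547723  (= +√(3/10))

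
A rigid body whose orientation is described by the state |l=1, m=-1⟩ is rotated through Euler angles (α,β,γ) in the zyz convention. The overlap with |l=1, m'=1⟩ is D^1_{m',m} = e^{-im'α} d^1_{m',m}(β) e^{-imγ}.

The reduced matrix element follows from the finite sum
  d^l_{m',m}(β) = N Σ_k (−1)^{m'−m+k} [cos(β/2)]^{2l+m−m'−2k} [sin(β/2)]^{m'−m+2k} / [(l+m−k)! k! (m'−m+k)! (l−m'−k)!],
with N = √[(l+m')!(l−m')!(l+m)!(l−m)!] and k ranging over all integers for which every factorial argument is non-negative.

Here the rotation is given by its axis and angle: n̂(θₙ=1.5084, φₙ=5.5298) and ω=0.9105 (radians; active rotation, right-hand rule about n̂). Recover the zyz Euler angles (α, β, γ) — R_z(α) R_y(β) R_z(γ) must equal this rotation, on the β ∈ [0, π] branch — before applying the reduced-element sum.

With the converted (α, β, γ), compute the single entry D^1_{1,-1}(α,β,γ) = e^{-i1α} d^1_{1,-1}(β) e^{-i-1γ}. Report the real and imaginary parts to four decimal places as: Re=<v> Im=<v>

Re=-0.0123 Im=-0.1922

Axis–angle → zyz. n̂ = (sinθₙcosφₙ, sinθₙsinφₙ, cosθₙ) = (+0.727958, -0.682781, +0.062356), ω = 0.9105.
R = I cosω + sinω [n̂]ₓ + (1−cosω) n̂n̂ᵀ gives
  R = [+0.818245, -0.241428, -0.521716; -0.142929, +0.793603, -0.591410; +0.556818, +0.558487, +0.614854]
β = atan2(√(R₁₃²+R₂₃²), R₃₃) = 0.908595; α = atan2(R₂₃, R₁₃) mod 2π = 3.989520; γ = atan2(R₃₂, −R₃₁) mod 2π = 2.354698
First d^1_{1,-1}(β=0.9086), then the phase factors e^{-i(1)α} and e^{-i(-1)γ}:
c=cos(0.908595/2)=0.898570, s=sin(0.908595/2)=0.438831; N=√[2·1·1·2]=2.000000
Admissible k: 0..0 (factorial args all ≥0)
  k=0: (−1)^2·2.0000/(2)·0.8986^0·0.4388^2 = +0.192573
d^1_{1,-1}(0.9086) = +0.192573
Attach z-rotation phases: D = e^{-i(1)(3.9895)}·(+0.192573)·e^{-i(-1)(2.3547)} = -0.012321-0.192178i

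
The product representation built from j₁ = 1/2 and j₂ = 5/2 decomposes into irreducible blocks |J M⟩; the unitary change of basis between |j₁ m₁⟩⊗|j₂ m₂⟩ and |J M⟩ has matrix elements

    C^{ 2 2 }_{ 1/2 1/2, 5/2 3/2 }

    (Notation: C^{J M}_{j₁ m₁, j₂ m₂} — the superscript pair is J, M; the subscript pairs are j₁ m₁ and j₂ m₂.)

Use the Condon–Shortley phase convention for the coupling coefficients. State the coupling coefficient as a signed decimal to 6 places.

+0.408248

√[5·1!0!4!/6! · 1!0!4!1!4!0!] = √(96)
  +(−1)^0/∏(0,1,0,4,0,0)! = 1/24  (running 1/24)
⟨..|..⟩ = √(96)·(1/24) = +0.408248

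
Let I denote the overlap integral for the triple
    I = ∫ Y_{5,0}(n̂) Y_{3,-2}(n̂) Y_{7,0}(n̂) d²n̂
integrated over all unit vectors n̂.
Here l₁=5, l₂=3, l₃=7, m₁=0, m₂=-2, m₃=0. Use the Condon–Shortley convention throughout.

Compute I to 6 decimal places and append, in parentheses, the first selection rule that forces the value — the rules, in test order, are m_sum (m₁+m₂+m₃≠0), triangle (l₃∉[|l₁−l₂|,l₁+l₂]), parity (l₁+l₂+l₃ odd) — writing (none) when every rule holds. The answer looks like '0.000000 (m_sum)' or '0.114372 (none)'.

0.000000 (m_sum)

0 − 2 + 0 = -2 ≠ 0: azimuthal integral kills it; I = 0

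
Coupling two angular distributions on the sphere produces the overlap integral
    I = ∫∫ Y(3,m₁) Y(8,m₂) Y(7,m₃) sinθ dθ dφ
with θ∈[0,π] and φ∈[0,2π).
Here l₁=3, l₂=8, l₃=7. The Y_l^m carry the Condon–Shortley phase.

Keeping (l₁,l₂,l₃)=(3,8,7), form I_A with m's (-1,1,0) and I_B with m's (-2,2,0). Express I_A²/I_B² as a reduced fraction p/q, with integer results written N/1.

Shared (l₁,l₂,l₃)=(3,8,7): N and (l;000)² cancel in I_A²/I_B².
A: Δ = 4!·2!·12!/19! = 1/5290740; Racah Σ t=2..4: t=2:+1/4838400 t=3:−1/3110400 t=4:+1/29030400 = -1/12441600; ⇒ 3j(3 8 7; -1 1 0)² = 343/125970, sgn +1
B: Δ = 4!·2!·12!/19! = 1/5290740; Racah Σ t=3..4: t=3:−1/7257600 t=4:+1/12441600 = -1/17418240; ⇒ 3j(3 8 7; -2 2 0)² = 125/25194, sgn +1
I_A²/I_B² = (343/125970)/(125/25194) = 343/625

343/625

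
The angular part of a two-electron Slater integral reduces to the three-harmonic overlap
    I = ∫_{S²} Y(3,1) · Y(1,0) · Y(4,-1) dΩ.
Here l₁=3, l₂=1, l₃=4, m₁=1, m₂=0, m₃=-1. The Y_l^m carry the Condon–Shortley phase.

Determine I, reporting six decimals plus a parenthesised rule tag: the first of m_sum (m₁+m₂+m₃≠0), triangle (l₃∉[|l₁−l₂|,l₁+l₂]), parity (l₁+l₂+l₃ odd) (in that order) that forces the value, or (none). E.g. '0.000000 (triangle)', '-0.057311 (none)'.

-0.238414 (none)

Rules hold: Σm=0, L=8 even, 2≤4≤4.
N = 7·3·9 = 189
Δ = 0!·6!·2!/9! = 1/252
Racah Σ t=0..0: t=0:+1/36 = 1/36
⇒ 3j(3 1 4; 0 0 0)² = 4/63, sgn +1
Racah Σ t=0..0: t=0:+1/48 = 1/48
⇒ 3j(3 1 4; 1 0 -1)² = 5/84, sgn -1
4πI² = N·(3j₀)²·(3jₘ)² = 5/7
I = -1·√(0.714286/4π) = -0.23841361
No selection rule forces the value: the integral is nonzero (none).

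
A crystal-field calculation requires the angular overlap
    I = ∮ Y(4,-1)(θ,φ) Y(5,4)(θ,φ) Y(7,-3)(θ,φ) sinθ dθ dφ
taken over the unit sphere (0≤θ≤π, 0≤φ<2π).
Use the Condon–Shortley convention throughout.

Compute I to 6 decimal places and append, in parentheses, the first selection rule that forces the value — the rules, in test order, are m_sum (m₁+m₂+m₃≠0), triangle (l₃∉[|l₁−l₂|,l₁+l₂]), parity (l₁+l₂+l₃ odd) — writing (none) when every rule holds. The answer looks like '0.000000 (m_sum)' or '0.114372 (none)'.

0.167813 (none)

Checks pass: Σm=0; 16 even; l₃=7∈[1,9].
(2·4+1)(2·5+1)(2·7+1) = 1485
Δ: 2! 6! 8! / 17! → 1/6126120
sum: t=0:+1/69120 t=1:−1/20736 t=2:+1/69120 = -1/51840
3j²(4 5 7; 0 0 0) = Δ·Π!·Σ² = 280/21879  (sign +1)
sum: t=1:−1/1935360 t=2:+1/362880 = 13/5806080
3j²(4 5 7; -1 4 -3) = Δ·Π!·Σ² = 195/10472  (sign +1)
combine: 4πI² = 1485·280/21879·195/10472 = 1125/3179
take √, sign +1: I = 0.16781318
No selection rule forces the value: the integral is nonzero (none).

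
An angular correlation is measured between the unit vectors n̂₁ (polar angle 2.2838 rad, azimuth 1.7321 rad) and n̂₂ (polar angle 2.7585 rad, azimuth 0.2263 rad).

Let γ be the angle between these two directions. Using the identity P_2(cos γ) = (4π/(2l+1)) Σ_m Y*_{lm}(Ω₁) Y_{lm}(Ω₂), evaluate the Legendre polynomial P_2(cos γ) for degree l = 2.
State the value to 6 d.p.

0.086047

Addition theorem: P_2(cos γ) = (4π/5) Σ_m Y*_{lm}(Ω₁) Y_{lm}(Ω₂), m = −2…2:
  term(m=-2) = -0.01183 + 0.00155j   from Y*(Ω₁)=-0.20960 - 0.07007j, Y(Ω₂)=0.04854 - 0.02360j
  term(m=-1) = 0.00665 + 0.10216j   from Y*(Ω₁)=0.06139 - 0.37727j, Y(Ω₂)=-0.26101 + 0.06010j
  term(m=+0) = 0.04459 + 0.00000j   from Y*(Ω₁)=0.08944 + 0.00000j, Y(Ω₂)=0.49858 + 0.00000j
  term(m=+1) = 0.00665 - 0.10216j   from Y*(Ω₁)=-0.06139 - 0.37727j, Y(Ω₂)=0.26101 + 0.06010j
  term(m=+2) = -0.01183 - 0.00155j   from Y*(Ω₁)=-0.20960 + 0.07007j, Y(Ω₂)=0.04854 + 0.02360j
Σ over m = 0.03424 - 0.00000j; ×(4π/5) → 0.08605 - 0.00000j. Real part: 0.086047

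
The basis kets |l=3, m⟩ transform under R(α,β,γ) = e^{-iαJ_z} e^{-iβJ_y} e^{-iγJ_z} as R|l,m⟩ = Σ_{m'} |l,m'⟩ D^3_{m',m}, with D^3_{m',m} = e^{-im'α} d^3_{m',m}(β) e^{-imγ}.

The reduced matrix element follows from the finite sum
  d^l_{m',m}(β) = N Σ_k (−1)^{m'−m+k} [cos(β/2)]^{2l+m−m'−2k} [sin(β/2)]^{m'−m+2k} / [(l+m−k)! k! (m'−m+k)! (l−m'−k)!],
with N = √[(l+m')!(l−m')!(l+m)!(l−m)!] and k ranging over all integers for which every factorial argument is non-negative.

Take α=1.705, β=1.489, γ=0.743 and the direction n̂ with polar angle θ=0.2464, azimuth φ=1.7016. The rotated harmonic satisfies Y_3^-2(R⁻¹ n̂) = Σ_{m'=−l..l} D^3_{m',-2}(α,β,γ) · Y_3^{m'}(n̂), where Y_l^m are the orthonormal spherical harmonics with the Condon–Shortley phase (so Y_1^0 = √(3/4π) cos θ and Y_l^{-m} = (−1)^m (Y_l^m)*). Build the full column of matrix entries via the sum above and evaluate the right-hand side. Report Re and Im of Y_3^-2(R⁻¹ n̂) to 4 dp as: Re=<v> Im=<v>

Re=0.0255 Im=0.2941

Need the full column D^3_{m',-2} for m'=−3..3 at α=1.7050, β=1.4890, γ=0.7430.
cos(β/2)=0.735427, sin(β/2)=0.677604
d^3_{-3,-2}: single k=1 term ⇒ +0.357066;  D = +0.339185+0.111580i
d^3_{-2,-2}: k∈[0..1] ⇒ +0.158211 -0.671552 = -0.513341;  D = -0.093726+0.504713i
d^3_{-1,-2}: k∈[0..1] ⇒ -0.460971 +0.782666 = +0.321695;  D = -0.321303-0.015888i
d^3_{0,-2}: k∈[0..1] ⇒ +0.735649 -0.624516 = +0.111133;  D = +0.009412+0.110733i
d^3_{1,-2}: k∈[0..1] ⇒ -0.782666 +0.332215 = -0.450451;  D = -0.439692+0.097862i
d^3_{2,-2}: k∈[0..1] ⇒ +0.570103 -0.096796 = +0.473307;  D = -0.163720-0.444090i
d^3_{3,-2}: single k=0 term ⇒ -0.257333;  D = +0.227367-0.120518i
Y_3^{m'}(θ=0.2464,φ=1.7016) and Σ D·Y over m':
  (+0.3392+0.1116i)·(+0.0023+0.0056i)  (-0.0937+0.5047i)·(-0.0570+0.0153i)  (-0.3213-0.0159i)·(-0.0381-0.2894i)  (+0.0094+0.1107i)·(+0.6162+0.0000i)  (-0.4397+0.0979i)·(+0.0381-0.2894i)  (-0.1637-0.4441i)·(-0.0570-0.0153i)  (+0.2274-0.1205i)·(-0.0023+0.0056i)
Y_3^-2(R⁻¹ n̂) = +0.025517+0.294090i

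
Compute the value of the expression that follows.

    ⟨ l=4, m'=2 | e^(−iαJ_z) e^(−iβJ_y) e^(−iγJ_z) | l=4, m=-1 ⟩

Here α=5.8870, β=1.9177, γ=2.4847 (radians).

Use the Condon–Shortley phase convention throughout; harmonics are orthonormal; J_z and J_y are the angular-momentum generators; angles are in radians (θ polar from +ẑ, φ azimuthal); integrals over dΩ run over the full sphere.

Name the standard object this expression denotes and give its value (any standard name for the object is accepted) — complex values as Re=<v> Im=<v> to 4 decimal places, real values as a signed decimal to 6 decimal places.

Wigner D-matrix element, Re=-0.3888 Im=-0.0530

This is a Wigner D-matrix element — the rotation-matrix element ⟨l m'| R(α,β,γ) |l m⟩ in the angular-momentum basis.
Split into d^4_{2,-1}(β=1.9177) × two z-phases.
c=cos(1.917700/2)=0.574462, s=sin(1.917700/2)=0.818531; N=√[720·2·6·120]=1018.233765
The bounds max(0,m−m')=0 and min(l+m,l−m')=2 give 3 terms
  k=0: (−1)^3·1018.2338/(72)·0.5745^5·0.8185^3 = -0.485206
  k=1: (−1)^4·1018.2338/(48)·0.5745^3·0.8185^5 = +1.477632
  k=2: (−1)^5·1018.2338/(240)·0.5745^1·0.8185^7 = -0.599991
d^4_{2,-1}(1.9177) = -0.485206 +1.477632 -0.599991 = +0.392435
Attach z-rotation phases: D = e^{-i(2)(5.8870)}·(+0.392435)·e^{-i(-1)(2.4847)} = -0.388839-0.053004i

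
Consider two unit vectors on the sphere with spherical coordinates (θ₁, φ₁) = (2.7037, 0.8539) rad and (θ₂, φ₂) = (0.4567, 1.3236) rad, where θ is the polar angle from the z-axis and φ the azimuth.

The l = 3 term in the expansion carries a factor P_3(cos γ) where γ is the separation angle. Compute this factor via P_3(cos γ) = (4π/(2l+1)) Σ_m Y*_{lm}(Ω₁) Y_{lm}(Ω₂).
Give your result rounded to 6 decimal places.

Expand P_3 via completeness: Σ_{m} conj(Y_{3,m}) at Ω₁ times Y_{3,m} at Ω₂ —
  [-3]  conj(Y_{3,-3})(Ω₁) = -0.026610+0.017430i ; Y_{3,-3}(Ω₂) = -0.024169+0.026385i ; Δ = +0.000183-0.001123i
  [-2]  conj(Y_{3,-2})(Ω₁) = +0.022729-0.164859i ; Y_{3,-2}(Ω₂) = -0.157018-0.084640i ; Δ = -0.017522+0.023962i
  [-1]  conj(Y_{3,-1})(Ω₁) = +0.279216+0.320352i ; Y_{3,-1}(Ω₂) = +0.105581-0.418380i ; Δ = +0.163509-0.082995i
  [+0]  conj(Y_{3,0})(Ω₁) = -0.372096-0.000000i ; Y_{3,0}(Ω₂) = +0.344190+0.000000i ; Δ = -0.128071-0.000000i
  [+1]  conj(Y_{3,1})(Ω₁) = -0.279216+0.320352i ; Y_{3,1}(Ω₂) = -0.105581-0.418380i ; Δ = +0.163509+0.082995i
  [+2]  conj(Y_{3,2})(Ω₁) = +0.022729+0.164859i ; Y_{3,2}(Ω₂) = -0.157018+0.084640i ; Δ = -0.017522-0.023962i
  [+3]  conj(Y_{3,3})(Ω₁) = +0.026610+0.017430i ; Y_{3,3}(Ω₂) = +0.024169+0.026385i ; Δ = +0.000183+0.001123i
Σ over m = +0.164268-0.000000i; ×(4π/7) → +0.294893-0.000000i. Real part: 0.294893

0.294893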